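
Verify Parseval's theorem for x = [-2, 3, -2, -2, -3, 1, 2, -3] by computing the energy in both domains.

Time domain:
Σ|x[n]|² = |-2|² + |3|² + |-2|² + |-2|² + |-3|² + |1|² + |2|² + |-3|² = 44.0000

Frequency domain:
(1/8)Σ|X[k]|² = (1/8)(|-6|² + |1.7071+1.8787i|² + |-5-9i|² + |0.2929-6.1213i|² + |-4|² + |0.2929+6.1213i|² + |-5+9i|² + |1.7071-1.8787i|²) = (1/8)·352.0000 = 44.0000

Both sides agree, confirming Parseval's theorem.

Σ|x[n]|² = (1/N)Σ|X[k]|² = 44.0000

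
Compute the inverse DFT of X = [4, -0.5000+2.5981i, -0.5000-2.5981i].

x[n] = (1/3) Σ(k=0 to 2) X[k] · e^(2πikn/3)

Computing each x[n]:
x[0] = 1
x[1] = 0
x[2] = 3

x = [1, 0, 3]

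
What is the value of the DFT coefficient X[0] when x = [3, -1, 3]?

X[0] = Σ(n=0 to 2) x[n] · ω_3^0 = Σ x[n]
= (3) + (-1) + (3)

X[0] = 5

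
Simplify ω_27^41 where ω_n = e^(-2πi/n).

Since ω_27^27 = 1, powers reduce modulo 27.
41 mod 27 = 14
So ω_27^41 = ω_27^14 = e^(-2πi·14/27)

ω_27^41 = ω_27^14 = -0.9932+0.1161i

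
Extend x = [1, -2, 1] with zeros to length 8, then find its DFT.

Original 3-point DFT: [0, 1.5000+2.5981i, 1.5000-2.5981i]
Zero-padded 8-point DFT provides frequency interpolation.

DFT_8([x, 0, ...]) = [0, -0.4142+0.4142i, 2i, 2.4142+2.4142i, 4, 2.4142-2.4142i, -2i, -0.4142-0.4142i]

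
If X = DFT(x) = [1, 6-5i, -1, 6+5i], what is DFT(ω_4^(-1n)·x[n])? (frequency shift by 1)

Modulation property: DFT(ω_4^(-1n)·x[n]) = X[(k-1) mod 4], so circularly shift X by 1 positions.

X[k-1] = [6+5i, 1, 6-5i, -1]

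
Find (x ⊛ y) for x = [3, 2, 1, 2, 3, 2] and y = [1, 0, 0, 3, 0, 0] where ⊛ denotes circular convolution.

(x ⊛ y)[n] = Σ(m=0 to 5) x[m] · y[(n-m) mod 6]

Computing each output sample:
(x ⊛ y)[0] = 9
(x ⊛ y)[1] = 11
(x ⊛ y)[2] = 7
(x ⊛ y)[3] = 11
(x ⊛ y)[4] = 9
(x ⊛ y)[5] = 5

x ⊛ y = [9, 11, 7, 11, 9, 5]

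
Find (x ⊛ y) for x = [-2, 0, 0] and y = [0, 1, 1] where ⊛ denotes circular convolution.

(x ⊛ y)[n] = Σ(m=0 to 2) x[m] · y[(n-m) mod 3]

Computing each output sample:
(x ⊛ y)[0] = 0
(x ⊛ y)[1] = -2
(x ⊛ y)[2] = -2

x ⊛ y = [0, -2, -2]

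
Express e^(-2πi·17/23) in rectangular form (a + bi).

ω_23^17 = e^(-2πi·17/23)
= cos(-2π·17/23) + i·sin(-2π·17/23)
= cos(-34π/23) + i·sin(-34π/23)

ω_23^17 = cos(-34π/23) + i·sin(-34π/23) = -0.0682+0.9977i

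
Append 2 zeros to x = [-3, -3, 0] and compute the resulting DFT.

Original 3-point DFT: [-6, -1.5000+2.5981i, -1.5000-2.5981i]
Zero-padded 5-point DFT provides frequency interpolation.

DFT_5([x, 0, ...]) = [-6, -3.9271+2.8532i, -0.5729+1.7634i, -0.5729-1.7634i, -3.9271-2.8532i]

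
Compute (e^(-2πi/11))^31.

Since ω_11^11 = 1, powers reduce modulo 11.
31 mod 11 = 9
So ω_11^31 = ω_11^9 = e^(-2πi·9/11)

ω_11^31 = ω_11^9 = 0.4154+0.9096i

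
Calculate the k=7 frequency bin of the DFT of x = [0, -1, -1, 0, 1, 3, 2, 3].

X[7] = Σ(n=0 to 7) x[n] · ω_8^(7n) where ω_8 = e^(-2πi/8)
= (0)·ω_8^0 + (-1)·ω_8^7 + (-1)·ω_8^14 + (0)·ω_8^21 + (1)·ω_8^28 + (3)·ω_8^35 + (2)·ω_8^42 + (3)·ω_8^49

X[7] = -1.7071-7.9497i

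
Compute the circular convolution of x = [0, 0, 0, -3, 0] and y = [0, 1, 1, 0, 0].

(x ⊛ y)[n] = Σ(m=0 to 4) x[m] · y[(n-m) mod 5]

Computing each output sample:
(x ⊛ y)[0] = -3
(x ⊛ y)[1] = 0
(x ⊛ y)[2] = 0
(x ⊛ y)[3] = 0
(x ⊛ y)[4] = -3

x ⊛ y = [-3, 0, 0, 0, -3]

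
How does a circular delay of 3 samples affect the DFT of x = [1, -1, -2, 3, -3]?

Time shift by 3: X_shifted[k] = ω_5^(3k) · X[k]
Shifted x = [-2, 3, -3, 1, -1]

DFT(x[n-3]) = [-2, 0.2361-1.4531i, -4.2361-6.1554i, -4.2361+6.1554i, 0.2361+1.4531i]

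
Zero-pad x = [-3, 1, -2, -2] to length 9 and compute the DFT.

Original 4-point DFT: [-6, -1-3i, -4, -1+3i]
Zero-padded 9-point DFT provides frequency interpolation.

DFT_9([x, 0, ...]) = [-6, -1.5813+3.0589i, 0.0530-2.0328i, -4.5000-2.5981i, -4.4718+0.1045i, -4.4718-0.1045i, -4.5000+2.5981i, 0.0530+2.0328i, -1.5813-3.0589i]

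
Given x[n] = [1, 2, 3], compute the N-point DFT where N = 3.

X[k] = Σ(n=0 to 2) x[n] · ω_3^(nk)
where ω_3 = e^(-2πi/3)

Computing each X[k]:
X[0] = 6
X[1] = -1.5000+0.8660i
X[2] = -1.5000-0.8660i

X = [6, -1.5000+0.8660i, -1.5000-0.8660i]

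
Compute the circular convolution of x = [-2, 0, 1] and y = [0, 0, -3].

(x ⊛ y)[n] = Σ(m=0 to 2) x[m] · y[(n-m) mod 3]

Computing each output sample:
(x ⊛ y)[0] = 0
(x ⊛ y)[1] = -3
(x ⊛ y)[2] = 6

x ⊛ y = [0, -3, 6]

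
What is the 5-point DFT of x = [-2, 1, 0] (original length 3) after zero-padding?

Original 3-point DFT: [-1, -2.5000-0.8660i, -2.5000+0.8660i]
Zero-padded 5-point DFT provides frequency interpolation.

DFT_5([x, 0, ...]) = [-1, -1.6910-0.9511i, -2.8090-0.5878i, -2.8090+0.5878i, -1.6910+0.9511i]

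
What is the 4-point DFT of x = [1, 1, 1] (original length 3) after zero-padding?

Original 3-point DFT: [3, 0, 0]
Zero-padded 4-point DFT provides frequency interpolation.

DFT_4([x, 0, ...]) = [3, -1i, 1, 1i]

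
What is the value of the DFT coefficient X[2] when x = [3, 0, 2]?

X[2] = Σ(n=0 to 2) x[n] · ω_3^(2n) where ω_3 = e^(-2πi/3)
= (3)·ω_3^0 + (0)·ω_3^2 + (2)·ω_3^4

X[2] = 2.0000-1.7321i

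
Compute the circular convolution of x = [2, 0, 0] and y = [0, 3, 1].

(x ⊛ y)[n] = Σ(m=0 to 2) x[m] · y[(n-m) mod 3]

Computing each output sample:
(x ⊛ y)[0] = 0
(x ⊛ y)[1] = 6
(x ⊛ y)[2] = 2

x ⊛ y = [0, 6, 2]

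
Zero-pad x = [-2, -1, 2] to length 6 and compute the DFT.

Original 3-point DFT: [-1, -2.5000+2.5981i, -2.5000-2.5981i]
Zero-padded 6-point DFT provides frequency interpolation.

DFT_6([x, 0, ...]) = [-1, -3.5000-0.8660i, -2.5000+2.5981i, 1, -2.5000-2.5981i, -3.5000+0.8660i]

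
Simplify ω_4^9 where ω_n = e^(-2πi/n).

Since ω_4^4 = 1, powers reduce modulo 4.
9 mod 4 = 1
So ω_4^9 = ω_4^1 = e^(-2πi·1/4)

ω_4^9 = ω_4^1 = -1i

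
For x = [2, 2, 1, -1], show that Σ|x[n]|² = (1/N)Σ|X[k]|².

Time domain:
Σ|x[n]|² = |2|² + |2|² + |1|² + |-1|² = 10.0000

Frequency domain:
(1/4)Σ|X[k]|² = (1/4)(|4|² + |1-3i|² + |2|² + |1+3i|²) = (1/4)·40.0000 = 10.0000

Both sides agree, confirming Parseval's theorem.

Σ|x[n]|² = (1/N)Σ|X[k]|² = 10.0000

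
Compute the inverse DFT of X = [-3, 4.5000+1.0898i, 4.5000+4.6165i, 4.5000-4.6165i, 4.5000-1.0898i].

x[n] = (1/5) Σ(k=0 to 4) X[k] · e^(2πikn/5)

Computing each x[n]:
x[0] = 3
x[1] = -3
x[2] = 0
x[3] = -3
x[4] = 0

x = [3, -3, 0, -3, 0]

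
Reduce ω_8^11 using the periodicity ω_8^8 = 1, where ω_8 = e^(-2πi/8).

Since ω_8^8 = 1, powers reduce modulo 8.
11 mod 8 = 3
So ω_8^11 = ω_8^3 = e^(-2πi·3/8)

ω_8^11 = ω_8^3 = -0.7071-0.7071i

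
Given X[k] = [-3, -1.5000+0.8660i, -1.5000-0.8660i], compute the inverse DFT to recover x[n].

x[n] = (1/3) Σ(k=0 to 2) X[k] · e^(2πikn/3)

Computing each x[n]:
x[0] = -2
x[1] = -1
x[2] = 0

x = [-2, -1, 0]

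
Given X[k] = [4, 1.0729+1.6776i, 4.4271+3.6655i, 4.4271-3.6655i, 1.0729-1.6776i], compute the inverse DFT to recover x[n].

x[n] = (1/5) Σ(k=0 to 4) X[k] · e^(2πikn/5)

Computing each x[n]:
x[0] = 3
x[1] = -2
x[2] = 2
x[3] = 0
x[4] = 1

x = [3, -2, 2, 0, 1]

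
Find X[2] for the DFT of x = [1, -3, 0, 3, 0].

X[2] = Σ(n=0 to 4) x[n] · ω_5^(2n) where ω_5 = e^(-2πi/5)
= (1)·ω_5^0 + (-3)·ω_5^2 + (0)·ω_5^4 + (3)·ω_5^6 + (0)·ω_5^8

X[2] = 4.3541-1.0898i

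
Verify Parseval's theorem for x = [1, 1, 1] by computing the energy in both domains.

Time domain:
Σ|x[n]|² = |1|² + |1|² + |1|² = 3.0000

Frequency domain:
(1/3)Σ|X[k]|² = (1/3)(|3|² + |0|² + |0|²) = (1/3)·9.0000 = 3.0000

Both sides agree, confirming Parseval's theorem.

Σ|x[n]|² = (1/N)Σ|X[k]|² = 3.0000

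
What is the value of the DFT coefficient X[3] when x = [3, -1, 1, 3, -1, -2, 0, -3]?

X[3] = Σ(n=0 to 7) x[n] · ω_8^(3n) where ω_8 = e^(-2πi/8)
= (3)·ω_8^0 + (-1)·ω_8^3 + (1)·ω_8^6 + (3)·ω_8^9 + (-1)·ω_8^12 + (-2)·ω_8^15 + (0)·ω_8^18 + (-3)·ω_8^21

X[3] = 7.5355-3.9497i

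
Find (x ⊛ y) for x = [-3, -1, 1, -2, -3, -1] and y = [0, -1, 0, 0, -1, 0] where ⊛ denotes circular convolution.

(x ⊛ y)[n] = Σ(m=0 to 5) x[m] · y[(n-m) mod 6]

Computing each output sample:
(x ⊛ y)[0] = 0
(x ⊛ y)[1] = 5
(x ⊛ y)[2] = 4
(x ⊛ y)[3] = 0
(x ⊛ y)[4] = 5
(x ⊛ y)[5] = 4

x ⊛ y = [0, 5, 4, 0, 5, 4]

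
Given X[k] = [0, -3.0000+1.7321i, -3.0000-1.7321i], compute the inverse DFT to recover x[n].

x[n] = (1/3) Σ(k=0 to 2) X[k] · e^(2πikn/3)

Computing each x[n]:
x[0] = -2
x[1] = 0
x[2] = 2

x = [-2, 0, 2]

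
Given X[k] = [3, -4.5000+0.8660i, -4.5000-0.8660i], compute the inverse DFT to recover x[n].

x[n] = (1/3) Σ(k=0 to 2) X[k] · e^(2πikn/3)

Computing each x[n]:
x[0] = -2
x[1] = 2
x[2] = 3

x = [-2, 2, 3]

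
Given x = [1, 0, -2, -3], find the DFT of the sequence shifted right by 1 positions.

Time shift by 1: X_shifted[k] = ω_4^(1k) · X[k]
Shifted x = [-3, 1, 0, -2]

DFT(x[n-1]) = [-4, -3-3i, -2, -3+3i]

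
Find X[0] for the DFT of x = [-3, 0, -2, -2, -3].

X[0] = Σ(n=0 to 4) x[n] · ω_5^0 = Σ x[n]
= (-3) + (0) + (-2) + (-2) + (-3)

X[0] = -10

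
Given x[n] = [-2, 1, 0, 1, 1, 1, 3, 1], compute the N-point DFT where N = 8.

X[k] = Σ(n=0 to 7) x[n] · ω_8^(nk)
where ω_8 = e^(-2πi/8)

Computing each X[k]:
X[0] = 6
X[1] = -3+3i
X[2] = -4
X[3] = -3-3i
X[4] = -2
X[5] = -3+3i
X[6] = -4
X[7] = -3-3i

X = [6, -3+3i, -4, -3-3i, -2, -3+3i, -4, -3-3i]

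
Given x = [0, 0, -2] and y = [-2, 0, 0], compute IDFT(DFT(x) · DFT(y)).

(x ⊛ y)[n] = Σ(m=0 to 2) x[m] · y[(n-m) mod 3]

Computing each output sample:
(x ⊛ y)[0] = 0
(x ⊛ y)[1] = 0
(x ⊛ y)[2] = 4

x ⊛ y = [0, 0, 4]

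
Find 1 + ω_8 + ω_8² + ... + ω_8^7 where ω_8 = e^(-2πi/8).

Sum of all nth roots of unity equals 0 for n > 1 (geometric series with r ≠ 1).

0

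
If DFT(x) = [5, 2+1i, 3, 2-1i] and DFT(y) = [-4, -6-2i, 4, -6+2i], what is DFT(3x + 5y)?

By linearity: DFT(3x + 5y) = 3·DFT(x) + 5·DFT(y)
= 3·[5, 2+1i, 3, 2-1i] + 5·[-4, -6-2i, 4, -6+2i]

Computing element-wise:
Z[0] = 3·(5) + 5·(-4) = -5
Z[1] = 3·(2+1i) + 5·(-6-2i) = -24-7i
Z[2] = 3·(3) + 5·(4) = 29
Z[3] = 3·(2-1i) + 5·(-6+2i) = -24+7i

DFT(3x + 5y) = 3·X + 5·Y = [-5, -24-7i, 29, -24+7i]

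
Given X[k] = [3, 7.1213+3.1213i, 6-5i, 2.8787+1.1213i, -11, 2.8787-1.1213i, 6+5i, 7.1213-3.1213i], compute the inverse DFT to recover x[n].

x[n] = (1/8) Σ(k=0 to 7) X[k] · e^(2πikn/8)

Computing each x[n]:
x[0] = 3
x[1] = 3
x[2] = -3
x[3] = -1
x[4] = -2
x[5] = 3
x[6] = -2
x[7] = 2

x = [3, 3, -3, -1, -2, 3, -2, 2]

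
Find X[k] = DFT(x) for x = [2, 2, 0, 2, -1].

X[k] = Σ(n=0 to 4) x[n] · ω_5^(nk)
where ω_5 = e^(-2πi/5)

Computing each X[k]:
X[0] = 5
X[1] = 0.6910-1.6776i
X[2] = 1.8090-3.6655i
X[3] = 1.8090+3.6655i
X[4] = 0.6910+1.6776i

X = [5, 0.6910-1.6776i, 1.8090-3.6655i, 1.8090+3.6655i, 0.6910+1.6776i]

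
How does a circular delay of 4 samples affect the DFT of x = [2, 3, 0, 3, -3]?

Time shift by 4: X_shifted[k] = ω_5^(4k) · X[k]
Shifted x = [3, 0, 3, -3, 2]

DFT(x[n-4]) = [5, 3.6180-1.6246i, 1.3820+6.8819i, 1.3820-6.8819i, 3.6180+1.6246i]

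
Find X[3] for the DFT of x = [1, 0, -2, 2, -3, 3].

X[3] = Σ(n=0 to 5) x[n] · ω_6^(3n) where ω_6 = e^(-2πi/6)
= (1)·ω_6^0 + (0)·ω_6^3 + (-2)·ω_6^6 + (2)·ω_6^9 + (-3)·ω_6^12 + (3)·ω_6^15

X[3] = -9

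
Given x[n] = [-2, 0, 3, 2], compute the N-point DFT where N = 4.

X[k] = Σ(n=0 to 3) x[n] · ω_4^(nk)
where ω_4 = e^(-2πi/4)

Computing each X[k]:
X[0] = 3
X[1] = -5+2i
X[2] = -1
X[3] = -5-2i

X = [3, -5+2i, -1, -5-2i]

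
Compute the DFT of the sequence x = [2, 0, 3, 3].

X[k] = Σ(n=0 to 3) x[n] · ω_4^(nk)
where ω_4 = e^(-2πi/4)

Computing each X[k]:
X[0] = 8
X[1] = -1+3i
X[2] = 2
X[3] = -1-3i

X = [8, -1+3i, 2, -1-3i]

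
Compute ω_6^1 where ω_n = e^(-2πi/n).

ω_6^1 = e^(-2πi·1/6)
= cos(-2π·1/6) + i·sin(-2π·1/6)
= cos(-2π/6) + i·sin(-2π/6)

ω_6^1 = cos(-2π/6) + i·sin(-2π/6) = 0.5000-0.8660i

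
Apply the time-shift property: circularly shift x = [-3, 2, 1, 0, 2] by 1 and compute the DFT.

Time shift by 1: X_shifted[k] = ω_5^(1k) · X[k]
Shifted x = [2, -3, 2, 1, 0]

DFT(x[n-1]) = [2, -1.3541+2.2654i, 5.3541+2.7144i, 5.3541-2.7144i, -1.3541-2.2654i]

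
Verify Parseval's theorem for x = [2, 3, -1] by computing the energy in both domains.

Time domain:
Σ|x[n]|² = |2|² + |3|² + |-1|² = 14.0000

Frequency domain:
(1/3)Σ|X[k]|² = (1/3)(|4|² + |1.0000-3.4641i|² + |1.0000+3.4641i|²) = (1/3)·42.0000 = 14.0000

Both sides agree, confirming Parseval's theorem.

Σ|x[n]|² = (1/N)Σ|X[k]|² = 14.0000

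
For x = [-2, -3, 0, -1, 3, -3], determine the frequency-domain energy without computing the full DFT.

Parseval: Σ|x[n]|² = (1/N)Σ|X[k]|², so Σ|X[k]|² = N·Σ|x[n]|² = 6·32.0000

Σ|X[k]|² = N·Σ|x[n]|² = 6·32.0000 = 192.0000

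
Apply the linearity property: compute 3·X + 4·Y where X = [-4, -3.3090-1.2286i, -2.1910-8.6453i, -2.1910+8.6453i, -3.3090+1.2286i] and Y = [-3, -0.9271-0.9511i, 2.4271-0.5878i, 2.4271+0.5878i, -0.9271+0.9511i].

By linearity: DFT(3x + 4y) = 3·DFT(x) + 4·DFT(y)
= 3·[-4, -3.3090-1.2286i, -2.1910-8.6453i, -2.1910+8.6453i, -3.3090+1.2286i] + 4·[-3, -0.9271-0.9511i, 2.4271-0.5878i, 2.4271+0.5878i, -0.9271+0.9511i]

Computing element-wise:
Z[0] = 3·(-4) + 4·(-3) = -24
Z[1] = 3·(-3.3090-1.2286i) + 4·(-0.9271-0.9511i) = -13.6354-7.4902i
Z[2] = 3·(-2.1910-8.6453i) + 4·(2.4271-0.5878i) = 3.1354-28.2871i
Z[3] = 3·(-2.1910+8.6453i) + 4·(2.4271+0.5878i) = 3.1354+28.2871i
Z[4] = 3·(-3.3090+1.2286i) + 4·(-0.9271+0.9511i) = -13.6354+7.4902i

DFT(3x + 4y) = 3·X + 4·Y = [-24, -13.6354-7.4902i, 3.1354-28.2871i, 3.1354+28.2871i, -13.6354+7.4902i]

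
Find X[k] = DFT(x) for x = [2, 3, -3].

X[k] = Σ(n=0 to 2) x[n] · ω_3^(nk)
where ω_3 = e^(-2πi/3)

Computing each X[k]:
X[0] = 2
X[1] = 2.0000-5.1962i
X[2] = 2.0000+5.1962i

X = [2, 2.0000-5.1962i, 2.0000+5.1962i]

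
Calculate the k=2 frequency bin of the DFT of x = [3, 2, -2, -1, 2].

X[2] = Σ(n=0 to 4) x[n] · ω_5^(2n) where ω_5 = e^(-2πi/5)
= (3)·ω_5^0 + (2)·ω_5^2 + (-2)·ω_5^4 + (-1)·ω_5^6 + (2)·ω_5^8

X[2] = -1.1631-0.9511i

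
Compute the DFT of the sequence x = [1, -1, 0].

X[k] = Σ(n=0 to 2) x[n] · ω_3^(nk)
where ω_3 = e^(-2πi/3)

Computing each X[k]:
X[0] = 0
X[1] = 1.5000+0.8660i
X[2] = 1.5000-0.8660i

X = [0, 1.5000+0.8660i, 1.5000-0.8660i]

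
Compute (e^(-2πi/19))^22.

Since ω_19^19 = 1, powers reduce modulo 19.
22 mod 19 = 3
So ω_19^22 = ω_19^3 = e^(-2πi·3/19)

ω_19^22 = ω_19^3 = 0.5469-0.8372i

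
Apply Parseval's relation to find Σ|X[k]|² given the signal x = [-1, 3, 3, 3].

Parseval: Σ|x[n]|² = (1/N)Σ|X[k]|², so Σ|X[k]|² = N·Σ|x[n]|² = 4·28.0000

Σ|X[k]|² = N·Σ|x[n]|² = 4·28.0000 = 112.0000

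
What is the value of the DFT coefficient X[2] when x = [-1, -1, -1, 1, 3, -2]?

X[2] = Σ(n=0 to 5) x[n] · ω_6^(2n) where ω_6 = e^(-2πi/6)
= (-1)·ω_6^0 + (-1)·ω_6^2 + (-1)·ω_6^4 + (1)·ω_6^6 + (3)·ω_6^8 + (-2)·ω_6^10

X[2] = 0.5000-4.3301i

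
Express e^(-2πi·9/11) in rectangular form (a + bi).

ω_11^9 = e^(-2πi·9/11)
= cos(-2π·9/11) + i·sin(-2π·9/11)
= cos(-18π/11) + i·sin(-18π/11)

ω_11^9 = cos(-18π/11) + i·sin(-18π/11) = 0.4154+0.9096i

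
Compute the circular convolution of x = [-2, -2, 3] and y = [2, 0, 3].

(x ⊛ y)[n] = Σ(m=0 to 2) x[m] · y[(n-m) mod 3]

Computing each output sample:
(x ⊛ y)[0] = -10
(x ⊛ y)[1] = 5
(x ⊛ y)[2] = 0

x ⊛ y = [-10, 5, 0]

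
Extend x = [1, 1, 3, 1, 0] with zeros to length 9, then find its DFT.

Original 5-point DFT: [6, -1.9271-2.1266i, 1.4271+1.3143i, 1.4271-1.3143i, -1.9271+2.1266i]
Zero-padded 9-point DFT provides frequency interpolation.

DFT_9([x, 0, ...]) = [6, 1.7870-4.4632i, -2.1454-1.1448i, 1.7321i, 1.8584+0.7203i, 1.8584-0.7203i, -1.7321i, -2.1454+1.1448i, 1.7870+4.4632i]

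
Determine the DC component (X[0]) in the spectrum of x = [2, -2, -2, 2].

X[0] = Σ(n=0 to 3) x[n] · ω_4^0 = Σ x[n]
= (2) + (-2) + (-2) + (2)

X[0] = 0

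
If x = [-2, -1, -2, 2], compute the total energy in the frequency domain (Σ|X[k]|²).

Parseval: Σ|x[n]|² = (1/N)Σ|X[k]|², so Σ|X[k]|² = N·Σ|x[n]|² = 4·13.0000

Σ|X[k]|² = N·Σ|x[n]|² = 4·13.0000 = 52.0000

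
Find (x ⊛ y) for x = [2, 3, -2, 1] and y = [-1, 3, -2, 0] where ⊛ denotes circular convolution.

(x ⊛ y)[n] = Σ(m=0 to 3) x[m] · y[(n-m) mod 4]

Computing each output sample:
(x ⊛ y)[0] = 5
(x ⊛ y)[1] = 1
(x ⊛ y)[2] = 7
(x ⊛ y)[3] = -13

x ⊛ y = [5, 1, 7, -13]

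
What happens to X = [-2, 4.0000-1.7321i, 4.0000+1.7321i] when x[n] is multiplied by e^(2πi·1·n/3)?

Modulation property: DFT(ω_3^(-1n)·x[n]) = X[(k-1) mod 3], so circularly shift X by 1 positions.

X[k-1] = [4.0000+1.7321i, -2, 4.0000-1.7321i]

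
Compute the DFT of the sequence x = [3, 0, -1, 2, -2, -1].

X[k] = Σ(n=0 to 5) x[n] · ω_6^(nk)
where ω_6 = e^(-2πi/6)

Computing each X[k]:
X[0] = 1
X[1] = 2.0000-1.7321i
X[2] = 7
X[3] = -1
X[4] = 7
X[5] = 2.0000+1.7321i

X = [1, 2.0000-1.7321i, 7, -1, 7, 2.0000+1.7321i]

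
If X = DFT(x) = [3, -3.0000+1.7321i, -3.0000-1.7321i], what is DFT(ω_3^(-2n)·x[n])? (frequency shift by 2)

Modulation property: DFT(ω_3^(-2n)·x[n]) = X[(k-2) mod 3], so circularly shift X by 2 positions.

X[k-2] = [-3.0000+1.7321i, -3.0000-1.7321i, 3]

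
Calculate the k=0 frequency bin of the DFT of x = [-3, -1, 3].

X[0] = Σ(n=0 to 2) x[n] · ω_3^0 = Σ x[n]
= (-3) + (-1) + (3)

X[0] = -1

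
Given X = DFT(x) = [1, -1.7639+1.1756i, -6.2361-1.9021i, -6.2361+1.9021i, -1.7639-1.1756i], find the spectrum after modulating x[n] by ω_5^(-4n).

Modulation property: DFT(ω_5^(-4n)·x[n]) = X[(k-4) mod 5], so circularly shift X by 4 positions.

X[k-4] = [-1.7639+1.1756i, -6.2361-1.9021i, -6.2361+1.9021i, -1.7639-1.1756i, 1]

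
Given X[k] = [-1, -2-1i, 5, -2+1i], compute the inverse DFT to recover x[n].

x[n] = (1/4) Σ(k=0 to 3) X[k] · e^(2πikn/4)

Computing each x[n]:
x[0] = 0
x[1] = -1
x[2] = 2
x[3] = -2

x = [0, -1, 2, -2]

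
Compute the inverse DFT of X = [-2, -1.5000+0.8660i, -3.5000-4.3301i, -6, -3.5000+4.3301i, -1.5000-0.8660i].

x[n] = (1/6) Σ(k=0 to 5) X[k] · e^(2πikn/6)

Computing each x[n]:
x[0] = -3
x[1] = 2
x[2] = -2
x[3] = 0
x[4] = 1
x[5] = 0

x = [-3, 2, -2, 0, 1, 0]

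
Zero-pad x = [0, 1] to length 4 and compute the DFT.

Original 2-point DFT: [1, -1]
Zero-padded 4-point DFT provides frequency interpolation.

DFT_4([x, 0, ...]) = [1, -1i, -1, 1i]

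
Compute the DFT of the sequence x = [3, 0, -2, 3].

X[k] = Σ(n=0 to 3) x[n] · ω_4^(nk)
where ω_4 = e^(-2πi/4)

Computing each X[k]:
X[0] = 4
X[1] = 5+3i
X[2] = -2
X[3] = 5-3i

X = [4, 5+3i, -2, 5-3i]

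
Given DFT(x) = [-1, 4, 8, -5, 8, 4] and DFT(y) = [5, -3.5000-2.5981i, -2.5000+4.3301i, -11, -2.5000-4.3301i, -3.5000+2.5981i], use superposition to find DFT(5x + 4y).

By linearity: DFT(5x + 4y) = 5·DFT(x) + 4·DFT(y)
= 5·[-1, 4, 8, -5, 8, 4] + 4·[5, -3.5000-2.5981i, -2.5000+4.3301i, -11, -2.5000-4.3301i, -3.5000+2.5981i]

Computing element-wise:
Z[0] = 5·(-1) + 4·(5) = 15
Z[1] = 5·(4) + 4·(-3.5000-2.5981i) = 6.0000-10.3924i
Z[2] = 5·(8) + 4·(-2.5000+4.3301i) = 30.0000+17.3204i
Z[3] = 5·(-5) + 4·(-11) = -69
Z[4] = 5·(8) + 4·(-2.5000-4.3301i) = 30.0000-17.3204i
Z[5] = 5·(4) + 4·(-3.5000+2.5981i) = 6.0000+10.3924i

DFT(5x + 4y) = 5·X + 4·Y = [15, 6.0000-10.3924i, 30.0000+17.3204i, -69, 30.0000-17.3204i, 6.0000+10.3924i]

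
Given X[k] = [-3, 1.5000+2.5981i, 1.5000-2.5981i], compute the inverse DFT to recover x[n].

x[n] = (1/3) Σ(k=0 to 2) X[k] · e^(2πikn/3)

Computing each x[n]:
x[0] = 0
x[1] = -3
x[2] = 0

x = [0, -3, 0]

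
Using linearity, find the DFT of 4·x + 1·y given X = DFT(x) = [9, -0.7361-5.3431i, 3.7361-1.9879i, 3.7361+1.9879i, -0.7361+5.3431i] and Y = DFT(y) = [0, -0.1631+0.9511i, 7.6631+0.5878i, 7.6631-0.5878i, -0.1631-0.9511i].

By linearity: DFT(4x + 1y) = 4·DFT(x) + 1·DFT(y)
= 4·[9, -0.7361-5.3431i, 3.7361-1.9879i, 3.7361+1.9879i, -0.7361+5.3431i] + 1·[0, -0.1631+0.9511i, 7.6631+0.5878i, 7.6631-0.5878i, -0.1631-0.9511i]

Computing element-wise:
Z[0] = 4·(9) + 1·(0) = 36
Z[1] = 4·(-0.7361-5.3431i) + 1·(-0.1631+0.9511i) = -3.1075-20.4213i
Z[2] = 4·(3.7361-1.9879i) + 1·(7.6631+0.5878i) = 22.6075-7.3638i
Z[3] = 4·(3.7361+1.9879i) + 1·(7.6631-0.5878i) = 22.6075+7.3638i
Z[4] = 4·(-0.7361+5.3431i) + 1·(-0.1631-0.9511i) = -3.1075+20.4213i

DFT(4x + 1y) = 4·X + 1·Y = [36, -3.1075-20.4213i, 22.6075-7.3638i, 22.6075+7.3638i, -3.1075+20.4213i]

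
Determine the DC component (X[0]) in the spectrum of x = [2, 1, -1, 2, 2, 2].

X[0] = Σ(n=0 to 5) x[n] · ω_6^0 = Σ x[n]
= (2) + (1) + (-1) + (2) + (2) + (2)

X[0] = 8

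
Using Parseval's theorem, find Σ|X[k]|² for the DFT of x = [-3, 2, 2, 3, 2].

Parseval: Σ|x[n]|² = (1/N)Σ|X[k]|², so Σ|X[k]|² = N·Σ|x[n]|² = 5·30.0000

Σ|X[k]|² = N·Σ|x[n]|² = 5·30.0000 = 150.0000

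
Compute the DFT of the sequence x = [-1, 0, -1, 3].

X[k] = Σ(n=0 to 3) x[n] · ω_4^(nk)
where ω_4 = e^(-2πi/4)

Computing each X[k]:
X[0] = 1
X[1] = 3i
X[2] = -5
X[3] = -3i

X = [1, 3i, -5, -3i]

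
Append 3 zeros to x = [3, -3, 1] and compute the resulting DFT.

Original 3-point DFT: [1, 4.0000+3.4641i, 4.0000-3.4641i]
Zero-padded 6-point DFT provides frequency interpolation.

DFT_6([x, 0, ...]) = [1, 1.0000+1.7321i, 4.0000+3.4641i, 7, 4.0000-3.4641i, 1.0000-1.7321i]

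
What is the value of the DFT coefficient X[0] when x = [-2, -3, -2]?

X[0] = Σ(n=0 to 2) x[n] · ω_3^0 = Σ x[n]
= (-2) + (-3) + (-2)

X[0] = -7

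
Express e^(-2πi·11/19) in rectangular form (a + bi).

ω_19^11 = e^(-2πi·11/19)
= cos(-2π·11/19) + i·sin(-2π·11/19)
= cos(-22π/19) + i·sin(-22π/19)

ω_19^11 = cos(-22π/19) + i·sin(-22π/19) = -0.8795+0.4759i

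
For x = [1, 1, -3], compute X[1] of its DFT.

X[1] = Σ(n=0 to 2) x[n] · ω_3^(1n) where ω_3 = e^(-2πi/3)
= (1)·ω_3^0 + (1)·ω_3^1 + (-3)·ω_3^2

X[1] = 2.0000-3.4641i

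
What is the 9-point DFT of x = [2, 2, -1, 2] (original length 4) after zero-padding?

Original 4-point DFT: [5, 3, -3, 3]
Zero-padded 9-point DFT provides frequency interpolation.

DFT_9([x, 0, ...]) = [5, 2.3584-2.0328i, 2.2870+0.1045i, 3.5000-2.5981i, -1.6454-3.0589i, -1.6454+3.0589i, 3.5000+2.5981i, 2.2870-0.1045i, 2.3584+2.0328i]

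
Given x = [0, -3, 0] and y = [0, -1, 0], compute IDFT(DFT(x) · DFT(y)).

(x ⊛ y)[n] = Σ(m=0 to 2) x[m] · y[(n-m) mod 3]

Computing each output sample:
(x ⊛ y)[0] = 0
(x ⊛ y)[1] = 0
(x ⊛ y)[2] = 3

x ⊛ y = [0, 0, 3]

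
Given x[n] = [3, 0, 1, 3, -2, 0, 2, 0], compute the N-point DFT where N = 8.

X[k] = Σ(n=0 to 7) x[n] · ω_8^(nk)
where ω_8 = e^(-2πi/8)

Computing each X[k]:
X[0] = 7
X[1] = 2.8787-1.1213i
X[2] = -2+3i
X[3] = 7.1213-3.1213i
X[4] = 1
X[5] = 7.1213+3.1213i
X[6] = -2-3i
X[7] = 2.8787+1.1213i

X = [7, 2.8787-1.1213i, -2+3i, 7.1213-3.1213i, 1, 7.1213+3.1213i, -2-3i, 2.8787+1.1213i]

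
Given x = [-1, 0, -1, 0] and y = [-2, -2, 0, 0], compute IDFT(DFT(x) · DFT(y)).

(x ⊛ y)[n] = Σ(m=0 to 3) x[m] · y[(n-m) mod 4]

Computing each output sample:
(x ⊛ y)[0] = 2
(x ⊛ y)[1] = 2
(x ⊛ y)[2] = 2
(x ⊛ y)[3] = 2

x ⊛ y = [2, 2, 2, 2]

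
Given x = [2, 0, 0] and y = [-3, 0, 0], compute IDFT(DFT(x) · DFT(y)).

(x ⊛ y)[n] = Σ(m=0 to 2) x[m] · y[(n-m) mod 3]

Computing each output sample:
(x ⊛ y)[0] = -6
(x ⊛ y)[1] = 0
(x ⊛ y)[2] = 0

x ⊛ y = [-6, 0, 0]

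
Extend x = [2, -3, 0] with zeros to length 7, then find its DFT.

Original 3-point DFT: [-1, 3.5000+2.5981i, 3.5000-2.5981i]
Zero-padded 7-point DFT provides frequency interpolation.

DFT_7([x, 0, ...]) = [-1, 0.1295+2.3455i, 2.6676+2.9248i, 4.7029+1.3017i, 4.7029-1.3017i, 2.6676-2.9248i, 0.1295-2.3455i]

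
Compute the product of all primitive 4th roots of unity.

The primitive 4th roots of unity are ω_4^k for k coprime to 4: k ∈ {1, 3}
Their product equals the constant term of the cyclotomic polynomial Φ_4(x) up to sign.
For n ≥ 3, the product of all primitive nth roots of unity is 1. (For n=1 it is 1; for n=2 it is -1.)

1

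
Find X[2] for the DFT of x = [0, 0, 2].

X[2] = Σ(n=0 to 2) x[n] · ω_3^(2n) where ω_3 = e^(-2πi/3)
= (0)·ω_3^0 + (0)·ω_3^2 + (2)·ω_3^4

X[2] = -1.0000-1.7321i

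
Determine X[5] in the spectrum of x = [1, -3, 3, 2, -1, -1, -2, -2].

X[5] = Σ(n=0 to 7) x[n] · ω_8^(5n) where ω_8 = e^(-2πi/8)
= (1)·ω_8^0 + (-3)·ω_8^5 + (3)·ω_8^10 + (2)·ω_8^15 + (-1)·ω_8^20 + (-1)·ω_8^25 + (-2)·ω_8^30 + (-2)·ω_8^35

X[5] = 6.2426-3.5858i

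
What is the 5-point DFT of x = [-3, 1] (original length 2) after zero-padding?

Original 2-point DFT: [-2, -4]
Zero-padded 5-point DFT provides frequency interpolation.

DFT_5([x, 0, ...]) = [-2, -2.6910-0.9511i, -3.8090-0.5878i, -3.8090+0.5878i, -2.6910+0.9511i]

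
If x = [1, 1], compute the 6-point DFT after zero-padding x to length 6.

Original 2-point DFT: [2, 0]
Zero-padded 6-point DFT provides frequency interpolation.

DFT_6([x, 0, ...]) = [2, 1.5000-0.8660i, 0.5000-0.8660i, 0, 0.5000+0.8660i, 1.5000+0.8660i]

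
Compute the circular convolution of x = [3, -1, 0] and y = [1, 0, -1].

(x ⊛ y)[n] = Σ(m=0 to 2) x[m] · y[(n-m) mod 3]

Computing each output sample:
(x ⊛ y)[0] = 4
(x ⊛ y)[1] = -1
(x ⊛ y)[2] = -3

x ⊛ y = [4, -1, -3]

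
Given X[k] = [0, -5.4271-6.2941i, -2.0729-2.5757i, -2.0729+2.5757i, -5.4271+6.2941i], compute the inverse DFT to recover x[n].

x[n] = (1/5) Σ(k=0 to 4) X[k] · e^(2πikn/5)

Computing each x[n]:
x[0] = -3
x[1] = 3
x[2] = 2
x[3] = 1
x[4] = -3

x = [-3, 3, 2, 1, -3]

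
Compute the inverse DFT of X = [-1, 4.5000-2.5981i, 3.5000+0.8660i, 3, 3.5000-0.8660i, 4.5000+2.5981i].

x[n] = (1/6) Σ(k=0 to 5) X[k] · e^(2πikn/6)

Computing each x[n]:
x[0] = 3
x[1] = 0
x[2] = 0
x[3] = -1
x[4] = -2
x[5] = -1

x = [3, 0, 0, -1, -2, -1]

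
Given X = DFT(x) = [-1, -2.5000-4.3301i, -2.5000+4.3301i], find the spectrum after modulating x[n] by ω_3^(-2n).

Modulation property: DFT(ω_3^(-2n)·x[n]) = X[(k-2) mod 3], so circularly shift X by 2 positions.

X[k-2] = [-2.5000-4.3301i, -2.5000+4.3301i, -1]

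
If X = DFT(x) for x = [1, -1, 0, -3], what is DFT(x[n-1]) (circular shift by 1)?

Time shift by 1: X_shifted[k] = ω_4^(1k) · X[k]
Shifted x = [-3, 1, -1, 0]

DFT(x[n-1]) = [-3, -2-1i, -5, -2+1i]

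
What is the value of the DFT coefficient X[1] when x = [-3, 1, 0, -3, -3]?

X[1] = Σ(n=0 to 4) x[n] · ω_5^(1n) where ω_5 = e^(-2πi/5)
= (-3)·ω_5^0 + (1)·ω_5^1 + (0)·ω_5^2 + (-3)·ω_5^3 + (-3)·ω_5^4

X[1] = -1.1910-5.5676i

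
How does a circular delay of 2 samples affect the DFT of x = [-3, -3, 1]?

Time shift by 2: X_shifted[k] = ω_3^(2k) · X[k]
Shifted x = [-3, 1, -3]

DFT(x[n-2]) = [-5, -2.0000-3.4641i, -2.0000+3.4641i]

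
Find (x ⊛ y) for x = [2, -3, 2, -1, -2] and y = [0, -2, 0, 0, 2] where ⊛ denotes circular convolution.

(x ⊛ y)[n] = Σ(m=0 to 4) x[m] · y[(n-m) mod 5]

Computing each output sample:
(x ⊛ y)[0] = -2
(x ⊛ y)[1] = 0
(x ⊛ y)[2] = 4
(x ⊛ y)[3] = -8
(x ⊛ y)[4] = 6

x ⊛ y = [-2, 0, 4, -8, 6]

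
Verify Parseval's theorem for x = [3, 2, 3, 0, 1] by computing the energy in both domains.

Time domain:
Σ|x[n]|² = |3|² + |2|² + |3|² + |0|² + |1|² = 23.0000

Frequency domain:
(1/5)Σ|X[k]|² = (1/5)(|9|² + |1.5000-2.7144i|² + |1.5000+2.2654i|² + |1.5000-2.2654i|² + |1.5000+2.7144i|²) = (1/5)·115.0000 = 23.0000

Both sides agree, confirming Parseval's theorem.

Σ|x[n]|² = (1/N)Σ|X[k]|² = 23.0000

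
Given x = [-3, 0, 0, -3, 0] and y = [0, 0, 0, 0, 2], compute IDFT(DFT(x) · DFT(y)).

(x ⊛ y)[n] = Σ(m=0 to 4) x[m] · y[(n-m) mod 5]

Computing each output sample:
(x ⊛ y)[0] = 0
(x ⊛ y)[1] = 0
(x ⊛ y)[2] = -6
(x ⊛ y)[3] = 0
(x ⊛ y)[4] = -6

x ⊛ y = [0, 0, -6, 0, -6]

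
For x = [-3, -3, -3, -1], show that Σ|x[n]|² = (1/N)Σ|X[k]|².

Time domain:
Σ|x[n]|² = |-3|² + |-3|² + |-3|² + |-1|² = 28.0000

Frequency domain:
(1/4)Σ|X[k]|² = (1/4)(|-10|² + |2i|² + |-2|² + |-2i|²) = (1/4)·112.0000 = 28.0000

Both sides agree, confirming Parseval's theorem.

Σ|x[n]|² = (1/N)Σ|X[k]|² = 28.0000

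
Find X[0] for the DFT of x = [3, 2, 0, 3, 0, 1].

X[0] = Σ(n=0 to 5) x[n] · ω_6^0 = Σ x[n]
= (3) + (2) + (0) + (3) + (0) + (1)

X[0] = 9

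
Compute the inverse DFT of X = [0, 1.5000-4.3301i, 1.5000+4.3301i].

x[n] = (1/3) Σ(k=0 to 2) X[k] · e^(2πikn/3)

Computing each x[n]:
x[0] = 1
x[1] = 2
x[2] = -3

x = [1, 2, -3]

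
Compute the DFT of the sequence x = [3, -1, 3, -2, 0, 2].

X[k] = Σ(n=0 to 5) x[n] · ω_6^(nk)
where ω_6 = e^(-2πi/6)

Computing each X[k]:
X[0] = 5
X[1] = 4
X[2] = -1.0000+5.1962i
X[3] = 7
X[4] = -1.0000-5.1962i
X[5] = 4

X = [5, 4, -1.0000+5.1962i, 7, -1.0000-5.1962i, 4]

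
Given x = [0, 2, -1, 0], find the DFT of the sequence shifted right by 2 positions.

Time shift by 2: X_shifted[k] = ω_4^(2k) · X[k]
Shifted x = [-1, 0, 0, 2]

DFT(x[n-2]) = [1, -1+2i, -3, -1-2i]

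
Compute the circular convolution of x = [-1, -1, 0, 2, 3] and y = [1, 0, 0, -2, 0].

(x ⊛ y)[n] = Σ(m=0 to 4) x[m] · y[(n-m) mod 5]

Computing each output sample:
(x ⊛ y)[0] = -1
(x ⊛ y)[1] = -5
(x ⊛ y)[2] = -6
(x ⊛ y)[3] = 4
(x ⊛ y)[4] = 5

x ⊛ y = [-1, -5, -6, 4, 5]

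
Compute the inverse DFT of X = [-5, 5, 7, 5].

x[n] = (1/4) Σ(k=0 to 3) X[k] · e^(2πikn/4)

Computing each x[n]:
x[0] = 3
x[1] = -3
x[2] = -2
x[3] = -3

x = [3, -3, -2, -3]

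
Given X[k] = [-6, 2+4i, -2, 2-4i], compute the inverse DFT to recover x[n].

x[n] = (1/4) Σ(k=0 to 3) X[k] · e^(2πikn/4)

Computing each x[n]:
x[0] = -1
x[1] = -3
x[2] = -3
x[3] = 1

x = [-1, -3, -3, 1]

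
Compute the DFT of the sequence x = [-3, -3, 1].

X[k] = Σ(n=0 to 2) x[n] · ω_3^(nk)
where ω_3 = e^(-2πi/3)

Computing each X[k]:
X[0] = -5
X[1] = -2.0000+3.4641i
X[2] = -2.0000-3.4641i

X = [-5, -2.0000+3.4641i, -2.0000-3.4641i]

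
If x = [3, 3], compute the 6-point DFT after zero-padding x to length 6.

Original 2-point DFT: [6, 0]
Zero-padded 6-point DFT provides frequency interpolation.

DFT_6([x, 0, ...]) = [6, 4.5000-2.5981i, 1.5000-2.5981i, 0, 1.5000+2.5981i, 4.5000+2.5981i]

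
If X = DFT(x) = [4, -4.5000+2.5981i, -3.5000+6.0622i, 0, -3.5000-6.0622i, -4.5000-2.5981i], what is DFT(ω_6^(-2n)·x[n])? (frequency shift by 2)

Modulation property: DFT(ω_6^(-2n)·x[n]) = X[(k-2) mod 6], so circularly shift X by 2 positions.

X[k-2] = [-3.5000-6.0622i, -4.5000-2.5981i, 4, -4.5000+2.5981i, -3.5000+6.0622i, 0]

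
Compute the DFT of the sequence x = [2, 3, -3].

X[k] = Σ(n=0 to 2) x[n] · ω_3^(nk)
where ω_3 = e^(-2πi/3)

Computing each X[k]:
X[0] = 2
X[1] = 2.0000-5.1962i
X[2] = 2.0000+5.1962i

X = [2, 2.0000-5.1962i, 2.0000+5.1962i]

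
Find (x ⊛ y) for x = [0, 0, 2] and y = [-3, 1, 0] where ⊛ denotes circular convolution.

(x ⊛ y)[n] = Σ(m=0 to 2) x[m] · y[(n-m) mod 3]

Computing each output sample:
(x ⊛ y)[0] = 2
(x ⊛ y)[1] = 0
(x ⊛ y)[2] = -6

x ⊛ y = [2, 0, -6]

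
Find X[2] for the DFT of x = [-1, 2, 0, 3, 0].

X[2] = Σ(n=0 to 4) x[n] · ω_5^(2n) where ω_5 = e^(-2πi/5)
= (-1)·ω_5^0 + (2)·ω_5^2 + (0)·ω_5^4 + (3)·ω_5^6 + (0)·ω_5^8

X[2] = -1.6910-4.0287i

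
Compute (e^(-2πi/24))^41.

Since ω_24^24 = 1, powers reduce modulo 24.
41 mod 24 = 17
So ω_24^41 = ω_24^17 = e^(-2πi·17/24)

ω_24^41 = ω_24^17 = -0.2588+0.9659i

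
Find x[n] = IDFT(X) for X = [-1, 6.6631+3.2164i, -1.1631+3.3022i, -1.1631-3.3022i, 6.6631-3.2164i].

x[n] = (1/5) Σ(k=0 to 4) X[k] · e^(2πikn/5)

Computing each x[n]:
x[0] = 2
x[1] = -1
x[2] = -2
x[3] = -3
x[4] = 3

x = [2, -1, -2, -3, 3]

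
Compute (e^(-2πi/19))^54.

Since ω_19^19 = 1, powers reduce modulo 19.
54 mod 19 = 16
So ω_19^54 = ω_19^16 = e^(-2πi·16/19)

ω_19^54 = ω_19^16 = 0.5469+0.8372i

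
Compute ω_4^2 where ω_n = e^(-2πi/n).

ω_4^2 = e^(-2πi·2/4)
= cos(-2π·2/4) + i·sin(-2π·2/4)
= cos(-4π/4) + i·sin(-4π/4)

ω_4^2 = cos(-4π/4) + i·sin(-4π/4) = -1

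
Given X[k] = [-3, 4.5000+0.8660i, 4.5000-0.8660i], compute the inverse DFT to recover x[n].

x[n] = (1/3) Σ(k=0 to 2) X[k] · e^(2πikn/3)

Computing each x[n]:
x[0] = 2
x[1] = -3
x[2] = -2

x = [2, -3, -2]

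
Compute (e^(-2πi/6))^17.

Since ω_6^6 = 1, powers reduce modulo 6.
17 mod 6 = 5
So ω_6^17 = ω_6^5 = e^(-2πi·5/6)

ω_6^17 = ω_6^5 = 0.5000+0.8660i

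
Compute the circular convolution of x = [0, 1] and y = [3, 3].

(x ⊛ y)[n] = Σ(m=0 to 1) x[m] · y[(n-m) mod 2]

Computing each output sample:
(x ⊛ y)[0] = 3
(x ⊛ y)[1] = 3

x ⊛ y = [3, 3]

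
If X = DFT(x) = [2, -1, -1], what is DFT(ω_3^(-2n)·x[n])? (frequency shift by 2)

Modulation property: DFT(ω_3^(-2n)·x[n]) = X[(k-2) mod 3], so circularly shift X by 2 positions.

X[k-2] = [-1, -1, 2]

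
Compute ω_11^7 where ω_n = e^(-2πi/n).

ω_11^7 = e^(-2πi·7/11)
= cos(-2π·7/11) + i·sin(-2π·7/11)
= cos(-14π/11) + i·sin(-14π/11)

ω_11^7 = cos(-14π/11) + i·sin(-14π/11) = -0.6549+0.7557i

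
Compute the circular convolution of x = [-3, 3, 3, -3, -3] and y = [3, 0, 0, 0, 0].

(x ⊛ y)[n] = Σ(m=0 to 4) x[m] · y[(n-m) mod 5]

Computing each output sample:
(x ⊛ y)[0] = -9
(x ⊛ y)[1] = 9
(x ⊛ y)[2] = 9
(x ⊛ y)[3] = -9
(x ⊛ y)[4] = -9

x ⊛ y = [-9, 9, 9, -9, -9]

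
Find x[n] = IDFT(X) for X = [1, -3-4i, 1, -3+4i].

x[n] = (1/4) Σ(k=0 to 3) X[k] · e^(2πikn/4)

Computing each x[n]:
x[0] = -1
x[1] = 2
x[2] = 2
x[3] = -2

x = [-1, 2, 2, -2]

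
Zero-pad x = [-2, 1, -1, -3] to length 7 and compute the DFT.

Original 4-point DFT: [-5, -1-4i, -1, -1+4i]
Zero-padded 7-point DFT provides frequency interpolation.

DFT_7([x, 0, ...]) = [-5, 1.5489+1.4947i, -3.1920-3.7543i, -2.8569+1.7091i, -2.8569-1.7091i, -3.1920+3.7543i, 1.5489-1.4947i]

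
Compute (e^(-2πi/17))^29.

Since ω_17^17 = 1, powers reduce modulo 17.
29 mod 17 = 12
So ω_17^29 = ω_17^12 = e^(-2πi·12/17)

ω_17^29 = ω_17^12 = -0.2737+0.9618i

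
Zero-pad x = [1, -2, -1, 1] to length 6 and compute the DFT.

Original 4-point DFT: [-1, 2+3i, 1, 2-3i]
Zero-padded 6-point DFT provides frequency interpolation.

DFT_6([x, 0, ...]) = [-1, -0.5000+2.5981i, 3.5000+0.8660i, 1, 3.5000-0.8660i, -0.5000-2.5981i]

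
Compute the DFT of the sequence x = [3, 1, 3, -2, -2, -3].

X[k] = Σ(n=0 to 5) x[n] · ω_6^(nk)
where ω_6 = e^(-2πi/6)

Computing each X[k]:
X[0] = 0
X[1] = 3.5000-7.7942i
X[2] = 1.5000+0.8660i
X[3] = 8
X[4] = 1.5000-0.8660i
X[5] = 3.5000+7.7942i

X = [0, 3.5000-7.7942i, 1.5000+0.8660i, 8, 1.5000-0.8660i, 3.5000+7.7942i]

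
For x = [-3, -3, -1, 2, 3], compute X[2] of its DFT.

X[2] = Σ(n=0 to 4) x[n] · ω_5^(2n) where ω_5 = e^(-2πi/5)
= (-3)·ω_5^0 + (-3)·ω_5^2 + (-1)·ω_5^4 + (2)·ω_5^6 + (3)·ω_5^8

X[2] = -2.6910+0.6735i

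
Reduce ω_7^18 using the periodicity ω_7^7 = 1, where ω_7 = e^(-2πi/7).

Since ω_7^7 = 1, powers reduce modulo 7.
18 mod 7 = 4
So ω_7^18 = ω_7^4 = e^(-2πi·4/7)

ω_7^18 = ω_7^4 = -0.9010+0.4339i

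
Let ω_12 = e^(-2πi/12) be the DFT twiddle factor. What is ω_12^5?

ω_12^5 = e^(-2πi·5/12)
= cos(-2π·5/12) + i·sin(-2π·5/12)
= cos(-10π/12) + i·sin(-10π/12)

ω_12^5 = cos(-10π/12) + i·sin(-10π/12) = -0.8660-0.5000i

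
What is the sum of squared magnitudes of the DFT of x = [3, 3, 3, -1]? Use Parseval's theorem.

Parseval: Σ|x[n]|² = (1/N)Σ|X[k]|², so Σ|X[k]|² = N·Σ|x[n]|² = 4·28.0000

Σ|X[k]|² = N·Σ|x[n]|² = 4·28.0000 = 112.0000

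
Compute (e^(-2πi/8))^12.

Since ω_8^8 = 1, powers reduce modulo 8.
12 mod 8 = 4
So ω_8^12 = ω_8^4 = e^(-2πi·4/8)

ω_8^12 = ω_8^4 = -1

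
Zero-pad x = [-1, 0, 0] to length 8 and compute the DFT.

Original 3-point DFT: [-1, -1, -1]
Zero-padded 8-point DFT provides frequency interpolation.

DFT_8([x, 0, ...]) = [-1, -1, -1, -1, -1, -1, -1, -1]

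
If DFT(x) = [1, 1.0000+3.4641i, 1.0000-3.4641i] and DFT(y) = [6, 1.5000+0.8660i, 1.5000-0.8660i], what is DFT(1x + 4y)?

By linearity: DFT(1x + 4y) = 1·DFT(x) + 4·DFT(y)
= 1·[1, 1.0000+3.4641i, 1.0000-3.4641i] + 4·[6, 1.5000+0.8660i, 1.5000-0.8660i]

Computing element-wise:
Z[0] = 1·(1) + 4·(6) = 25
Z[1] = 1·(1.0000+3.4641i) + 4·(1.5000+0.8660i) = 7.0000+6.9281i
Z[2] = 1·(1.0000-3.4641i) + 4·(1.5000-0.8660i) = 7.0000-6.9281i

DFT(1x + 4y) = 1·X + 4·Y = [25, 7.0000+6.9281i, 7.0000-6.9281i]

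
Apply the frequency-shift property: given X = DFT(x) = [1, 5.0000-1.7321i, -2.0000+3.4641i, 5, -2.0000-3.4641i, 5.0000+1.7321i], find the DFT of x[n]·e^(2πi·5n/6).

Modulation property: DFT(ω_6^(-5n)·x[n]) = X[(k-5) mod 6], so circularly shift X by 5 positions.

X[k-5] = [5.0000-1.7321i, -2.0000+3.4641i, 5, -2.0000-3.4641i, 5.0000+1.7321i, 1]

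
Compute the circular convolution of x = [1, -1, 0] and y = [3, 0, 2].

(x ⊛ y)[n] = Σ(m=0 to 2) x[m] · y[(n-m) mod 3]

Computing each output sample:
(x ⊛ y)[0] = 1
(x ⊛ y)[1] = -3
(x ⊛ y)[2] = 2

x ⊛ y = [1, -3, 2]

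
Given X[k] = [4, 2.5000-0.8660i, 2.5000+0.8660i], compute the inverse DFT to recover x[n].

x[n] = (1/3) Σ(k=0 to 2) X[k] · e^(2πikn/3)

Computing each x[n]:
x[0] = 3
x[1] = 1
x[2] = 0

x = [3, 1, 0]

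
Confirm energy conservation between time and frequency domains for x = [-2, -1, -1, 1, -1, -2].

Time domain:
Σ|x[n]|² = |-2|² + |-1|² + |-1|² + |1|² + |-1|² + |-2|² = 12.0000

Frequency domain:
(1/6)Σ|X[k]|² = (1/6)(|-6|² + |-3.5000-0.8660i|² + |1.5000-0.8660i|² + |-2|² + |1.5000+0.8660i|² + |-3.5000+0.8660i|²) = (1/6)·72.0000 = 12.0000

Both sides agree, confirming Parseval's theorem.

Σ|x[n]|² = (1/N)Σ|X[k]|² = 12.0000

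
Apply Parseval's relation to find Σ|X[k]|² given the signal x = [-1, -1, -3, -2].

Parseval: Σ|x[n]|² = (1/N)Σ|X[k]|², so Σ|X[k]|² = N·Σ|x[n]|² = 4·15.0000

Σ|X[k]|² = N·Σ|x[n]|² = 4·15.0000 = 60.0000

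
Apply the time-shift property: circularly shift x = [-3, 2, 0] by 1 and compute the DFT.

Time shift by 1: X_shifted[k] = ω_3^(1k) · X[k]
Shifted x = [0, -3, 2]

DFT(x[n-1]) = [-1, 0.5000+4.3301i, 0.5000-4.3301i]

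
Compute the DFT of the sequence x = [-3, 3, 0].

X[k] = Σ(n=0 to 2) x[n] · ω_3^(nk)
where ω_3 = e^(-2πi/3)

Computing each X[k]:
X[0] = 0
X[1] = -4.5000-2.5981i
X[2] = -4.5000+2.5981i

X = [0, -4.5000-2.5981i, -4.5000+2.5981i]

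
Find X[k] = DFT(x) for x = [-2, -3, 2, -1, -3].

X[k] = Σ(n=0 to 4) x[n] · ω_5^(nk)
where ω_5 = e^(-2πi/5)

Computing each X[k]:
X[0] = -7
X[1] = -4.6631-1.7634i
X[2] = 3.1631+2.8532i
X[3] = 3.1631-2.8532i
X[4] = -4.6631+1.7634i

X = [-7, -4.6631-1.7634i, 3.1631+2.8532i, 3.1631-2.8532i, -4.6631+1.7634i]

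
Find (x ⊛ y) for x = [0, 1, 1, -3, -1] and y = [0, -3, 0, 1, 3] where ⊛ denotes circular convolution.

(x ⊛ y)[n] = Σ(m=0 to 4) x[m] · y[(n-m) mod 5]

Computing each output sample:
(x ⊛ y)[0] = 7
(x ⊛ y)[1] = 0
(x ⊛ y)[2] = -13
(x ⊛ y)[3] = -6
(x ⊛ y)[4] = 10

x ⊛ y = [7, 0, -13, -6, 10]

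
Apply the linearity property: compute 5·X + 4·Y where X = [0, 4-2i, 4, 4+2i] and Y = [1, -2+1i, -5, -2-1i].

By linearity: DFT(5x + 4y) = 5·DFT(x) + 4·DFT(y)
= 5·[0, 4-2i, 4, 4+2i] + 4·[1, -2+1i, -5, -2-1i]

Computing element-wise:
Z[0] = 5·(0) + 4·(1) = 4
Z[1] = 5·(4-2i) + 4·(-2+1i) = 12-6i
Z[2] = 5·(4) + 4·(-5) = 0
Z[3] = 5·(4+2i) + 4·(-2-1i) = 12+6i

DFT(5x + 4y) = 5·X + 4·Y = [4, 12-6i, 0, 12+6i]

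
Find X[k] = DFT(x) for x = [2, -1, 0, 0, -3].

X[k] = Σ(n=0 to 4) x[n] · ω_5^(nk)
where ω_5 = e^(-2πi/5)

Computing each X[k]:
X[0] = -2
X[1] = 0.7639-1.9021i
X[2] = 5.2361-1.1756i
X[3] = 5.2361+1.1756i
X[4] = 0.7639+1.9021i

X = [-2, 0.7639-1.9021i, 5.2361-1.1756i, 5.2361+1.1756i, 0.7639+1.9021i]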